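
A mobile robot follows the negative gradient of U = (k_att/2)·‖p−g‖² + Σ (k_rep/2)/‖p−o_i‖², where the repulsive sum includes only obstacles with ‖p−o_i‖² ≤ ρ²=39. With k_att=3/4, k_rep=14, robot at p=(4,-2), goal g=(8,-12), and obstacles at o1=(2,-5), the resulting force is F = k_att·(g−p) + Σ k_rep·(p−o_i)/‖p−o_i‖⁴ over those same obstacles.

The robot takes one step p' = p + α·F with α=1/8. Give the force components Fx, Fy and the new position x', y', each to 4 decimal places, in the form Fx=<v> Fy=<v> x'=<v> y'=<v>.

Fx=3.1657 Fy=-7.2515 x'=4.3957 y'=-2.9064

F_att = 3/4·(g−p) = 3/4·(4,-10) = (3.0000,-7.5000)
o1: d²=13 ≤ ρ²=39; F_rep = 14·(2,3)/13² = (0.1657,0.2485)
F = F_att + ΣF_rep = (3.1657,-7.2515)
p' = p + 1/8·F = (4.3957,-2.9064)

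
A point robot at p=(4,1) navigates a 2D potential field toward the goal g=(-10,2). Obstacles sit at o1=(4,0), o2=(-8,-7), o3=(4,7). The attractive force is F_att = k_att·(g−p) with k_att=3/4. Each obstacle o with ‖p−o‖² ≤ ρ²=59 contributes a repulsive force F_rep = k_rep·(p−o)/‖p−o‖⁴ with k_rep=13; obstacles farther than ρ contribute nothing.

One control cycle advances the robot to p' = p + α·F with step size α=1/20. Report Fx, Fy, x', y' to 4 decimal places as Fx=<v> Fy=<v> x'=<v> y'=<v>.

F_att = 3/4·(g−p) = 3/4·(-14,1) = (-10.5000,0.7500)
o1: d²=1 ≤ ρ²=59; F_rep = 13·(0,1)/1² = (0.0000,13.0000)
o2: d²=208 > ρ²=59 → inactive
o3: d²=36 ≤ ρ²=59; F_rep = 13·(0,-6)/36² = (0.0000,-0.0602)
F = F_att + ΣF_rep = (-10.5000,13.6898)
p' = p + 1/20·F = (3.4750,1.6845)

Fx=-10.5000 Fy=13.6898 x'=3.4750 y'=1.6845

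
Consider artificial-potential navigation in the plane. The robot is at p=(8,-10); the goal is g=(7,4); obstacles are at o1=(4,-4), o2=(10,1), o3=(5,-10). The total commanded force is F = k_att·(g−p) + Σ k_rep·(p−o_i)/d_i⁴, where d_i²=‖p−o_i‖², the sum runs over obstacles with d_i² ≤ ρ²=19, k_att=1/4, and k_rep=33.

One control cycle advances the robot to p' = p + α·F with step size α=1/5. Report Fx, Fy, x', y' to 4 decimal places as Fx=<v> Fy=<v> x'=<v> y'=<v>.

F_att = 1/4·(g−p) = 1/4·(-1,14) = (-0.2500,3.5000)
o1: d²=52 > ρ²=19 → inactive
o2: d²=125 > ρ²=19 → inactive
o3: d²=9 ≤ ρ²=19; F_rep = 33·(3,0)/9² = (1.2222,0.0000)
F = F_att + ΣF_rep = (0.9722,3.5000)
p' = p + 1/5·F = (8.1944,-9.3000)

Fx=0.9722 Fy=3.5000 x'=8.1944 y'=-9.3000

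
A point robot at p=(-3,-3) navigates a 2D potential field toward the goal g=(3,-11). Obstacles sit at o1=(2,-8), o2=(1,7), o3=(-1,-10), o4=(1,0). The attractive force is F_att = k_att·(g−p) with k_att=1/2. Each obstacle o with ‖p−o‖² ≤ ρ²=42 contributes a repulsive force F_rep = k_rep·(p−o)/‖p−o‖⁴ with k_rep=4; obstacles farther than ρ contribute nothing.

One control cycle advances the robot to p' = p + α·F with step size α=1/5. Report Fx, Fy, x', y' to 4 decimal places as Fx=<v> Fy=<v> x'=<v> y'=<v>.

Fx=2.9744 Fy=-4.0192 x'=-2.4051 y'=-3.8038

F_att = 1/2·(g−p) = 1/2·(6,-8) = (3.0000,-4.0000)
o1: d²=50 > ρ²=42 → inactive
o2: d²=116 > ρ²=42 → inactive
o3: d²=53 > ρ²=42 → inactive
o4: d²=25 ≤ ρ²=42; F_rep = 4·(-4,-3)/25² = (-0.0256,-0.0192)
F = F_att + ΣF_rep = (2.9744,-4.0192)
p' = p + 1/5·F = (-2.4051,-3.8038)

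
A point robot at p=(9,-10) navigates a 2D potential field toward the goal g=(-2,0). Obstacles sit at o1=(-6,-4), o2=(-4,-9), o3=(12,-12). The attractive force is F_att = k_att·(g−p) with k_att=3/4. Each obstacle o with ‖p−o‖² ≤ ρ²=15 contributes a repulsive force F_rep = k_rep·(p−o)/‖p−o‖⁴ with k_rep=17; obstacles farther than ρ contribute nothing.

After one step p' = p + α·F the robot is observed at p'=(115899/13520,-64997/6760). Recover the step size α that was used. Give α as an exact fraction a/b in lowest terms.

α = 1/20

F_att = 3/4·(g−p) = 3/4·(-11,10) = (-8.2500,7.5000)
o1: d²=261 > ρ²=15 → inactive
o2: d²=170 > ρ²=15 → inactive
o3: d²=13 ≤ ρ²=15; F_rep = 17·(-3,2)/13² = (-0.3018,0.2012)
F = F_att + ΣF_rep = (-8.5518,7.7012)
Δp = p'−p = (-0.4276,0.3851); α = Δx/Fx = (-5781/13520) / (-5781/676) = 1/20
check: Δy/Fy = (2603/6760) / (2603/338) = 1/20 ✓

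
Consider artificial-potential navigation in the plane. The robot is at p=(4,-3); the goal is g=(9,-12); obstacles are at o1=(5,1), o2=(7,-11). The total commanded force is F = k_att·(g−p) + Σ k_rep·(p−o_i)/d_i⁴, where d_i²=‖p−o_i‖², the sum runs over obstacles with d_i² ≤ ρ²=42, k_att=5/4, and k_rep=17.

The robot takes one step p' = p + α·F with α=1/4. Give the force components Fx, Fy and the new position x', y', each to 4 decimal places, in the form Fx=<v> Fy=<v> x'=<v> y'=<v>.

Fx=6.1912 Fy=-11.4853 x'=5.5478 y'=-5.8713

F_att = 5/4·(g−p) = 5/4·(5,-9) = (6.2500,-11.2500)
o1: d²=17 ≤ ρ²=42; F_rep = 17·(-1,-4)/17² = (-0.0588,-0.2353)
o2: d²=73 > ρ²=42 → inactive
F = F_att + ΣF_rep = (6.1912,-11.4853)
p' = p + 1/4·F = (5.5478,-5.8713)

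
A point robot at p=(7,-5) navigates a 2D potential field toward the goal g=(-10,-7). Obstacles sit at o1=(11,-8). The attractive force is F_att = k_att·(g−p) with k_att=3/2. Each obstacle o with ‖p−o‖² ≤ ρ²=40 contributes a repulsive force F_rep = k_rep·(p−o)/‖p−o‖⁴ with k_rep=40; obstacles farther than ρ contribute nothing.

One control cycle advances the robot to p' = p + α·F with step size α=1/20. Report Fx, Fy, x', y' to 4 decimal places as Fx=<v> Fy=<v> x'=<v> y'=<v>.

Fx=-25.7560 Fy=-2.8080 x'=5.7122 y'=-5.1404

F_att = 3/2·(g−p) = 3/2·(-17,-2) = (-25.5000,-3.0000)
o1: d²=25 ≤ ρ²=40; F_rep = 40·(-4,3)/25² = (-0.2560,0.1920)
F = F_att + ΣF_rep = (-25.7560,-2.8080)
p' = p + 1/20·F = (5.7122,-5.1404)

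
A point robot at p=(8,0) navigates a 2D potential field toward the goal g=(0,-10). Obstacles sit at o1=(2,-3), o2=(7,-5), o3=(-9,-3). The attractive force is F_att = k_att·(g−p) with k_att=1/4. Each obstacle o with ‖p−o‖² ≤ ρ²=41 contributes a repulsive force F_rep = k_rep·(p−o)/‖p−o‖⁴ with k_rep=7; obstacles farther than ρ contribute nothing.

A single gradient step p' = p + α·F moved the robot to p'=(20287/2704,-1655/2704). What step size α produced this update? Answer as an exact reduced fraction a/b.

α = 1/4

F_att = 1/4·(g−p) = 1/4·(-8,-10) = (-2.0000,-2.5000)
o1: d²=45 > ρ²=41 → inactive
o2: d²=26 ≤ ρ²=41; F_rep = 7·(1,5)/26² = (0.0104,0.0518)
o3: d²=298 > ρ²=41 → inactive
F = F_att + ΣF_rep = (-1.9896,-2.4482)
Δp = p'−p = (-0.4974,-0.6121); α = Δx/Fx = (-1345/2704) / (-1345/676) = 1/4
check: Δy/Fy = (-1655/2704) / (-1655/676) = 1/4 ✓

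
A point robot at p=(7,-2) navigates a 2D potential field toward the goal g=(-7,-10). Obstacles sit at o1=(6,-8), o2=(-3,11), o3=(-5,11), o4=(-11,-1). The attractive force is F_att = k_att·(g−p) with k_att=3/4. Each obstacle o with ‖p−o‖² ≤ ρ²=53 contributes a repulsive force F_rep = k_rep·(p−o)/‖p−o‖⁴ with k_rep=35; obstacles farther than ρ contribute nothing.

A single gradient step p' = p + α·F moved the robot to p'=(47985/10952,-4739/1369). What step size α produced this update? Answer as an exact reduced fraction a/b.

α = 1/4

F_att = 3/4·(g−p) = 3/4·(-14,-8) = (-10.5000,-6.0000)
o1: d²=37 ≤ ρ²=53; F_rep = 35·(1,6)/37² = (0.0256,0.1534)
o2: d²=269 > ρ²=53 → inactive
o3: d²=313 > ρ²=53 → inactive
o4: d²=325 > ρ²=53 → inactive
F = F_att + ΣF_rep = (-10.4744,-5.8466)
Δp = p'−p = (-2.6186,-1.4617); α = Δx/Fx = (-28679/10952) / (-28679/2738) = 1/4
check: Δy/Fy = (-2001/1369) / (-8004/1369) = 1/4 ✓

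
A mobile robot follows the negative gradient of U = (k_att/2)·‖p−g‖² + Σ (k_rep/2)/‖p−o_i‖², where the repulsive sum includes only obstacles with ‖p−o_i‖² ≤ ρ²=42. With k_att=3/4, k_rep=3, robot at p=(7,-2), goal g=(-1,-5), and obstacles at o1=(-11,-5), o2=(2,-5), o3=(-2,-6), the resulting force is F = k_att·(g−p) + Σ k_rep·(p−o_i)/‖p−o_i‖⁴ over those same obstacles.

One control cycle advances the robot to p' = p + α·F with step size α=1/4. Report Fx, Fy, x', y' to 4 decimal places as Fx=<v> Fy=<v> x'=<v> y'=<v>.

F_att = 3/4·(g−p) = 3/4·(-8,-3) = (-6.0000,-2.2500)
o1: d²=333 > ρ²=42 → inactive
o2: d²=34 ≤ ρ²=42; F_rep = 3·(5,3)/34² = (0.0130,0.0078)
o3: d²=97 > ρ²=42 → inactive
F = F_att + ΣF_rep = (-5.9870,-2.2422)
p' = p + 1/4·F = (5.5032,-2.5606)

Fx=-5.9870 Fy=-2.2422 x'=5.5032 y'=-2.5606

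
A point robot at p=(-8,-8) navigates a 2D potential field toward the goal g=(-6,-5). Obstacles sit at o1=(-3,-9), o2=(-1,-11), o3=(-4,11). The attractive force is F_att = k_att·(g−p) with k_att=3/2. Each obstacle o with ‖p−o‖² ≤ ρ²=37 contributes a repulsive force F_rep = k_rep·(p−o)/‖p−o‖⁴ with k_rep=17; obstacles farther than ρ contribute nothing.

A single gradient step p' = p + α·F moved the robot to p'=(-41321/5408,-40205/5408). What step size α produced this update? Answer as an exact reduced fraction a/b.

F_att = 3/2·(g−p) = 3/2·(2,3) = (3.0000,4.5000)
o1: d²=26 ≤ ρ²=37; F_rep = 17·(-5,1)/26² = (-0.1257,0.0251)
o2: d²=58 > ρ²=37 → inactive
o3: d²=377 > ρ²=37 → inactive
F = F_att + ΣF_rep = (2.8743,4.5251)
Δp = p'−p = (0.3593,0.5656); α = Δx/Fx = (1943/5408) / (1943/676) = 1/8
check: Δy/Fy = (3059/5408) / (3059/676) = 1/8 ✓

α = 1/8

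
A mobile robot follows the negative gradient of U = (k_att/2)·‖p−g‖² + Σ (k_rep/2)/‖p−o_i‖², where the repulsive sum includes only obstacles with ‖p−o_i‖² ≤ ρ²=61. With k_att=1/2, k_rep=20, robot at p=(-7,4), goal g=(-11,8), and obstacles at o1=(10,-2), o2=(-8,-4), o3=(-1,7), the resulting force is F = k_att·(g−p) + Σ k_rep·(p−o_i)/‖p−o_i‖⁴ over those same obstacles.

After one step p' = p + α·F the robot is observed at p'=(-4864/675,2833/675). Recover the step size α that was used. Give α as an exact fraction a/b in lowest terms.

F_att = 1/2·(g−p) = 1/2·(-4,4) = (-2.0000,2.0000)
o1: d²=325 > ρ²=61 → inactive
o2: d²=65 > ρ²=61 → inactive
o3: d²=45 ≤ ρ²=61; F_rep = 20·(-6,-3)/45² = (-0.0593,-0.0296)
F = F_att + ΣF_rep = (-2.0593,1.9704)
Δp = p'−p = (-0.2059,0.1970); α = Δx/Fx = (-139/675) / (-278/135) = 1/10
check: Δy/Fy = (133/675) / (266/135) = 1/10 ✓

α = 1/10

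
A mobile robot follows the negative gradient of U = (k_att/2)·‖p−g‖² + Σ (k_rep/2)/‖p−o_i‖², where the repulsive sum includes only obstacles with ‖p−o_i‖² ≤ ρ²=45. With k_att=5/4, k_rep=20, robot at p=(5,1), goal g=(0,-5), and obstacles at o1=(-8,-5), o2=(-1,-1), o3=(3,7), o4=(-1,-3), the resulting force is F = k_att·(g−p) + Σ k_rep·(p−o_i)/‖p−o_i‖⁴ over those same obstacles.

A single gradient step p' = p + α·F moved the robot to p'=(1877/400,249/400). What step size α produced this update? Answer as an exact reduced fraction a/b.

F_att = 5/4·(g−p) = 5/4·(-5,-6) = (-6.2500,-7.5000)
o1: d²=205 > ρ²=45 → inactive
o2: d²=40 ≤ ρ²=45; F_rep = 20·(6,2)/40² = (0.0750,0.0250)
o3: d²=40 ≤ ρ²=45; F_rep = 20·(2,-6)/40² = (0.0250,-0.0750)
o4: d²=52 > ρ²=45 → inactive
F = F_att + ΣF_rep = (-6.1500,-7.5500)
Δp = p'−p = (-0.3075,-0.3775); α = Δx/Fx = (-123/400) / (-123/20) = 1/20
check: Δy/Fy = (-151/400) / (-151/20) = 1/20 ✓

α = 1/20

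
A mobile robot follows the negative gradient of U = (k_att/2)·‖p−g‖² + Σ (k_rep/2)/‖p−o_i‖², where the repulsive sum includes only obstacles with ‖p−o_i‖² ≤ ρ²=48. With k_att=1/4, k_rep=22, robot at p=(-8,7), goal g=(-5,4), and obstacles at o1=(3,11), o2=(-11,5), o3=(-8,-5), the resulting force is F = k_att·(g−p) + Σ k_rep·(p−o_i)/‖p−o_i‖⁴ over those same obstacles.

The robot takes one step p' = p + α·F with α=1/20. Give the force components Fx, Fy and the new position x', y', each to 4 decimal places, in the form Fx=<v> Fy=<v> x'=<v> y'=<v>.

Fx=1.1405 Fy=-0.4896 x'=-7.9430 y'=6.9755

F_att = 1/4·(g−p) = 1/4·(3,-3) = (0.7500,-0.7500)
o1: d²=137 > ρ²=48 → inactive
o2: d²=13 ≤ ρ²=48; F_rep = 22·(3,2)/13² = (0.3905,0.2604)
o3: d²=144 > ρ²=48 → inactive
F = F_att + ΣF_rep = (1.1405,-0.4896)
p' = p + 1/20·F = (-7.9430,6.9755)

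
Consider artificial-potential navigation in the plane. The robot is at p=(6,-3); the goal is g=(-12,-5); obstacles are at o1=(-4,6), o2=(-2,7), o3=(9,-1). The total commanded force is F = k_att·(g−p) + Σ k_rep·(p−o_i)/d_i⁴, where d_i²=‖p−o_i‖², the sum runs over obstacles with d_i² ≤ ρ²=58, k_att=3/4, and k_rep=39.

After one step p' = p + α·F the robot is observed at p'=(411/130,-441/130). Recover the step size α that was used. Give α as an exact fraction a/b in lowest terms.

α = 1/5

F_att = 3/4·(g−p) = 3/4·(-18,-2) = (-13.5000,-1.5000)
o1: d²=181 > ρ²=58 → inactive
o2: d²=164 > ρ²=58 → inactive
o3: d²=13 ≤ ρ²=58; F_rep = 39·(-3,-2)/13² = (-0.6923,-0.4615)
F = F_att + ΣF_rep = (-14.1923,-1.9615)
Δp = p'−p = (-2.8385,-0.3923); α = Δx/Fx = (-369/130) / (-369/26) = 1/5
check: Δy/Fy = (-51/130) / (-51/26) = 1/5 ✓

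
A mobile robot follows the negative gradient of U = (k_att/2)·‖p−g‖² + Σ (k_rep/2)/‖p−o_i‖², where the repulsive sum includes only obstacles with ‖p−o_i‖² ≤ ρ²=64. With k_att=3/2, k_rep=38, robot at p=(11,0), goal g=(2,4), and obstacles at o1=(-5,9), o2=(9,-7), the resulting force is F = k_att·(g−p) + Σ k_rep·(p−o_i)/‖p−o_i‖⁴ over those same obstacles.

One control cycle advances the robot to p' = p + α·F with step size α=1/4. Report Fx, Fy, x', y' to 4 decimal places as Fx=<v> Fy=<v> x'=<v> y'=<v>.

F_att = 3/2·(g−p) = 3/2·(-9,4) = (-13.5000,6.0000)
o1: d²=337 > ρ²=64 → inactive
o2: d²=53 ≤ ρ²=64; F_rep = 38·(2,7)/53² = (0.0271,0.0947)
F = F_att + ΣF_rep = (-13.4729,6.0947)
p' = p + 1/4·F = (7.6318,1.5237)

Fx=-13.4729 Fy=6.0947 x'=7.6318 y'=1.5237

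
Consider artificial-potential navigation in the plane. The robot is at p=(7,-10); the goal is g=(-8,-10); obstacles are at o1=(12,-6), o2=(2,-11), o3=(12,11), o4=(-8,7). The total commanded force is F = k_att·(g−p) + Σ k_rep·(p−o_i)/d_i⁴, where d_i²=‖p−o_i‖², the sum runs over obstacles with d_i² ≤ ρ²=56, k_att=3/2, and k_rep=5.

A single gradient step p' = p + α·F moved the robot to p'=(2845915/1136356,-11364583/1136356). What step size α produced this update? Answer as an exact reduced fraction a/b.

α = 1/5

F_att = 3/2·(g−p) = 3/2·(-15,0) = (-22.5000,0.0000)
o1: d²=41 ≤ ρ²=56; F_rep = 5·(-5,-4)/41² = (-0.0149,-0.0119)
o2: d²=26 ≤ ρ²=56; F_rep = 5·(5,1)/26² = (0.0370,0.0074)
o3: d²=466 > ρ²=56 → inactive
o4: d²=514 > ρ²=56 → inactive
F = F_att + ΣF_rep = (-22.4779,-0.0045)
Δp = p'−p = (-4.4956,-0.0009); α = Δx/Fx = (-5108577/1136356) / (-25542885/1136356) = 1/5
check: Δy/Fy = (-1023/1136356) / (-5115/1136356) = 1/5 ✓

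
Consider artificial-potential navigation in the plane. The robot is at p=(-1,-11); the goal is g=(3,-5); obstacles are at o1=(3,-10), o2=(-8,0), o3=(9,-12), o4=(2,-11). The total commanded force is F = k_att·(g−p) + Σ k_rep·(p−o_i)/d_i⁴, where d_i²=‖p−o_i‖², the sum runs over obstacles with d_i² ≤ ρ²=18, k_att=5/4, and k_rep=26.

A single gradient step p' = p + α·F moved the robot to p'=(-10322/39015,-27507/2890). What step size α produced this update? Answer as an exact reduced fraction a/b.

α = 1/5

F_att = 5/4·(g−p) = 5/4·(4,6) = (5.0000,7.5000)
o1: d²=17 ≤ ρ²=18; F_rep = 26·(-4,-1)/17² = (-0.3599,-0.0900)
o2: d²=170 > ρ²=18 → inactive
o3: d²=101 > ρ²=18 → inactive
o4: d²=9 ≤ ρ²=18; F_rep = 26·(-3,0)/9² = (-0.9630,0.0000)
F = F_att + ΣF_rep = (3.6772,7.4100)
Δp = p'−p = (0.7354,1.4820); α = Δx/Fx = (28693/39015) / (28693/7803) = 1/5
check: Δy/Fy = (4283/2890) / (4283/578) = 1/5 ✓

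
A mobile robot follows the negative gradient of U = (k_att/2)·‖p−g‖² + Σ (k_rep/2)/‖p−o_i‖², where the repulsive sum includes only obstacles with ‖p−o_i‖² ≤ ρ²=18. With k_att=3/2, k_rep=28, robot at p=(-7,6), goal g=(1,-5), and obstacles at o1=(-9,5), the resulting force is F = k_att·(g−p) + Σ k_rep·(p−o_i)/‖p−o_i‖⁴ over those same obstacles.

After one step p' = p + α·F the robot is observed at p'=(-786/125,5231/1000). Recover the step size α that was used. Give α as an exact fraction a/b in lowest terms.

F_att = 3/2·(g−p) = 3/2·(8,-11) = (12.0000,-16.5000)
o1: d²=5 ≤ ρ²=18; F_rep = 28·(2,1)/5² = (2.2400,1.1200)
F = F_att + ΣF_rep = (14.2400,-15.3800)
Δp = p'−p = (0.7120,-0.7690); α = Δx/Fx = (89/125) / (356/25) = 1/20
check: Δy/Fy = (-769/1000) / (-769/50) = 1/20 ✓

α = 1/20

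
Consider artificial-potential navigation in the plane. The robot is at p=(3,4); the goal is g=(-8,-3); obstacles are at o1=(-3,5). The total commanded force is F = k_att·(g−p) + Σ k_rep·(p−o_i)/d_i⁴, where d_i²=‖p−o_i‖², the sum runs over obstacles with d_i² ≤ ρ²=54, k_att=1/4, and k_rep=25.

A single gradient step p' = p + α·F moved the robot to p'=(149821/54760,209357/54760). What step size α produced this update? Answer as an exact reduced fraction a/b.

α = 1/10

F_att = 1/4·(g−p) = 1/4·(-11,-7) = (-2.7500,-1.7500)
o1: d²=37 ≤ ρ²=54; F_rep = 25·(6,-1)/37² = (0.1096,-0.0183)
F = F_att + ΣF_rep = (-2.6404,-1.7683)
Δp = p'−p = (-0.2640,-0.1768); α = Δx/Fx = (-14459/54760) / (-14459/5476) = 1/10
check: Δy/Fy = (-9683/54760) / (-9683/5476) = 1/10 ✓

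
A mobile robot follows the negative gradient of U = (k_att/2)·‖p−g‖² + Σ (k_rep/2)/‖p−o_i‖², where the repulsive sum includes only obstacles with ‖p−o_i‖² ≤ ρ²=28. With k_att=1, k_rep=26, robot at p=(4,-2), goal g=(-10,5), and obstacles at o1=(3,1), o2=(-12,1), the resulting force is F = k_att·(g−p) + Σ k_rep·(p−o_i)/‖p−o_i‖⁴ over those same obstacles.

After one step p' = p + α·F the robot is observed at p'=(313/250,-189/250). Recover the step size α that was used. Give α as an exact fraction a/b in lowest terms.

α = 1/5

F_att = 1·(g−p) = 1·(-14,7) = (-14.0000,7.0000)
o1: d²=10 ≤ ρ²=28; F_rep = 26·(1,-3)/10² = (0.2600,-0.7800)
o2: d²=265 > ρ²=28 → inactive
F = F_att + ΣF_rep = (-13.7400,6.2200)
Δp = p'−p = (-2.7480,1.2440); α = Δx/Fx = (-687/250) / (-687/50) = 1/5
check: Δy/Fy = (311/250) / (311/50) = 1/5 ✓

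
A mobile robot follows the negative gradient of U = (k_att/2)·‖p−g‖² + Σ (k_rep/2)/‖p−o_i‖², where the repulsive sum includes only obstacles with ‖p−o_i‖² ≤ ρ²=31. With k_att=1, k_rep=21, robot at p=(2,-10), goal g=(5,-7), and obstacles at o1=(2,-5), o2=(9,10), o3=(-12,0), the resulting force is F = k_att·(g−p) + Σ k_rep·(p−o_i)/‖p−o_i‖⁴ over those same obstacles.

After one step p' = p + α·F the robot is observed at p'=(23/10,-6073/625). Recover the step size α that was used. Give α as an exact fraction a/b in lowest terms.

α = 1/10

F_att = 1·(g−p) = 1·(3,3) = (3.0000,3.0000)
o1: d²=25 ≤ ρ²=31; F_rep = 21·(0,-5)/25² = (0.0000,-0.1680)
o2: d²=449 > ρ²=31 → inactive
o3: d²=296 > ρ²=31 → inactive
F = F_att + ΣF_rep = (3.0000,2.8320)
Δp = p'−p = (0.3000,0.2832); α = Δx/Fx = (3/10) / (3) = 1/10
check: Δy/Fy = (177/625) / (354/125) = 1/10 ✓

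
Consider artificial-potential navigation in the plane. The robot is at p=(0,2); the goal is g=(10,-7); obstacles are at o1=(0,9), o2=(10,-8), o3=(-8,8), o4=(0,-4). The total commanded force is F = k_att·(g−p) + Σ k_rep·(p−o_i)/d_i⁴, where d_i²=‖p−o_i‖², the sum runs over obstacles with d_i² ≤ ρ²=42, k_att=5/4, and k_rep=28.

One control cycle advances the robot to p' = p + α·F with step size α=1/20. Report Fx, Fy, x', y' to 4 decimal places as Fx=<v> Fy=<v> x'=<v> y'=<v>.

Fx=12.5000 Fy=-11.1204 x'=0.6250 y'=1.4440

F_att = 5/4·(g−p) = 5/4·(10,-9) = (12.5000,-11.2500)
o1: d²=49 > ρ²=42 → inactive
o2: d²=200 > ρ²=42 → inactive
o3: d²=100 > ρ²=42 → inactive
o4: d²=36 ≤ ρ²=42; F_rep = 28·(0,6)/36² = (0.0000,0.1296)
F = F_att + ΣF_rep = (12.5000,-11.1204)
p' = p + 1/20·F = (0.6250,1.4440)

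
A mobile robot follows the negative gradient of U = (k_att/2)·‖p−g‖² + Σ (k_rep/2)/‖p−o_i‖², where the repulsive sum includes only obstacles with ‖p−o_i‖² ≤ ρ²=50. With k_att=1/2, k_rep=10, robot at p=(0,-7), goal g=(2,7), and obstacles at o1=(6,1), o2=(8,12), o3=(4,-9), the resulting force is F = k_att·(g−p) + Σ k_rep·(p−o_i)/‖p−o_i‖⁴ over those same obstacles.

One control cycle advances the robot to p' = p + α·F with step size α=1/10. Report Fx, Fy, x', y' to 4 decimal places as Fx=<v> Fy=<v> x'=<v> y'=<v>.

F_att = 1/2·(g−p) = 1/2·(2,14) = (1.0000,7.0000)
o1: d²=100 > ρ²=50 → inactive
o2: d²=425 > ρ²=50 → inactive
o3: d²=20 ≤ ρ²=50; F_rep = 10·(-4,2)/20² = (-0.1000,0.0500)
F = F_att + ΣF_rep = (0.9000,7.0500)
p' = p + 1/10·F = (0.0900,-6.2950)

Fx=0.9000 Fy=7.0500 x'=0.0900 y'=-6.2950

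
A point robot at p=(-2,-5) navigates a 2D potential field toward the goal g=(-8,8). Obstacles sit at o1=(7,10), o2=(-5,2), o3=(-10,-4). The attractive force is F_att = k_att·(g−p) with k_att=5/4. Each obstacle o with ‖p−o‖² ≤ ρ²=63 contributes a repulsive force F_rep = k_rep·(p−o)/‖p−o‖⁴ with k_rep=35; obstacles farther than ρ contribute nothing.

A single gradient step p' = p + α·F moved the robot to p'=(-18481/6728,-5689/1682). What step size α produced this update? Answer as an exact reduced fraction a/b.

F_att = 5/4·(g−p) = 5/4·(-6,13) = (-7.5000,16.2500)
o1: d²=306 > ρ²=63 → inactive
o2: d²=58 ≤ ρ²=63; F_rep = 35·(3,-7)/58² = (0.0312,-0.0728)
o3: d²=65 > ρ²=63 → inactive
F = F_att + ΣF_rep = (-7.4688,16.1772)
Δp = p'−p = (-0.7469,1.6177); α = Δx/Fx = (-5025/6728) / (-25125/3364) = 1/10
check: Δy/Fy = (2721/1682) / (13605/841) = 1/10 ✓

α = 1/10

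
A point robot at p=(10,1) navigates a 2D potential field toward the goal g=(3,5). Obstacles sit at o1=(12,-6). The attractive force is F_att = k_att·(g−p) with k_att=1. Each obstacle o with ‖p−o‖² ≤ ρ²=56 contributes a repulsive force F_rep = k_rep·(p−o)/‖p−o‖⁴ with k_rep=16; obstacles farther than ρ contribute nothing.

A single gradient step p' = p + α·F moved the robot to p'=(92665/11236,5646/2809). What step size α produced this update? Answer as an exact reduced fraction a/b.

α = 1/4

F_att = 1·(g−p) = 1·(-7,4) = (-7.0000,4.0000)
o1: d²=53 ≤ ρ²=56; F_rep = 16·(-2,7)/53² = (-0.0114,0.0399)
F = F_att + ΣF_rep = (-7.0114,4.0399)
Δp = p'−p = (-1.7528,1.0100); α = Δx/Fx = (-19695/11236) / (-19695/2809) = 1/4
check: Δy/Fy = (2837/2809) / (11348/2809) = 1/4 ✓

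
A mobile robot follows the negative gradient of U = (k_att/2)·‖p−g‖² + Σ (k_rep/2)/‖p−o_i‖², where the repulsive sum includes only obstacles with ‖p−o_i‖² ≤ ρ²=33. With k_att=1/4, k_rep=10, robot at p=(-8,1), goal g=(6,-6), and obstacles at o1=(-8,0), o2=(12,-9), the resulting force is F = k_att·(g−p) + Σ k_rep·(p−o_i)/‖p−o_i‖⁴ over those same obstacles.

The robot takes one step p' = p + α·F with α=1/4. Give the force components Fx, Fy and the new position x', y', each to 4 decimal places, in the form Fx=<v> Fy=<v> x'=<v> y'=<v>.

Fx=3.5000 Fy=8.2500 x'=-7.1250 y'=3.0625

F_att = 1/4·(g−p) = 1/4·(14,-7) = (3.5000,-1.7500)
o1: d²=1 ≤ ρ²=33; F_rep = 10·(0,1)/1² = (0.0000,10.0000)
o2: d²=500 > ρ²=33 → inactive
F = F_att + ΣF_rep = (3.5000,8.2500)
p' = p + 1/4·F = (-7.1250,3.0625)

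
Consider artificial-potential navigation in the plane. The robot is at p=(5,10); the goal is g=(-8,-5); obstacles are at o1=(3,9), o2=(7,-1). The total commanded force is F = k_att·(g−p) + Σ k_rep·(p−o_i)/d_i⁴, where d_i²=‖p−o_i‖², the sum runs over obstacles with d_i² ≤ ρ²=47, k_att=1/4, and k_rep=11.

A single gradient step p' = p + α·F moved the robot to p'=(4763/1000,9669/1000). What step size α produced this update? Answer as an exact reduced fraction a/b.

α = 1/10

F_att = 1/4·(g−p) = 1/4·(-13,-15) = (-3.2500,-3.7500)
o1: d²=5 ≤ ρ²=47; F_rep = 11·(2,1)/5² = (0.8800,0.4400)
o2: d²=125 > ρ²=47 → inactive
F = F_att + ΣF_rep = (-2.3700,-3.3100)
Δp = p'−p = (-0.2370,-0.3310); α = Δx/Fx = (-237/1000) / (-237/100) = 1/10
check: Δy/Fy = (-331/1000) / (-331/100) = 1/10 ✓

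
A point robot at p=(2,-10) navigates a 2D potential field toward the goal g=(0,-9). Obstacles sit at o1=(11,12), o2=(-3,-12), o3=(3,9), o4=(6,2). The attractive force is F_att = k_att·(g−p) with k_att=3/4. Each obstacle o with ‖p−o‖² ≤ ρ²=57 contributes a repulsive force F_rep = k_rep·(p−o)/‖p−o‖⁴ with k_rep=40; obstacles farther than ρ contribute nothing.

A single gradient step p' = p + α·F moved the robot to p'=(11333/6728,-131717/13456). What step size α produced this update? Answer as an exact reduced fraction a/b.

α = 1/4

F_att = 3/4·(g−p) = 3/4·(-2,1) = (-1.5000,0.7500)
o1: d²=565 > ρ²=57 → inactive
o2: d²=29 ≤ ρ²=57; F_rep = 40·(5,2)/29² = (0.2378,0.0951)
o3: d²=362 > ρ²=57 → inactive
o4: d²=160 > ρ²=57 → inactive
F = F_att + ΣF_rep = (-1.2622,0.8451)
Δp = p'−p = (-0.3155,0.2113); α = Δx/Fx = (-2123/6728) / (-2123/1682) = 1/4
check: Δy/Fy = (2843/13456) / (2843/3364) = 1/4 ✓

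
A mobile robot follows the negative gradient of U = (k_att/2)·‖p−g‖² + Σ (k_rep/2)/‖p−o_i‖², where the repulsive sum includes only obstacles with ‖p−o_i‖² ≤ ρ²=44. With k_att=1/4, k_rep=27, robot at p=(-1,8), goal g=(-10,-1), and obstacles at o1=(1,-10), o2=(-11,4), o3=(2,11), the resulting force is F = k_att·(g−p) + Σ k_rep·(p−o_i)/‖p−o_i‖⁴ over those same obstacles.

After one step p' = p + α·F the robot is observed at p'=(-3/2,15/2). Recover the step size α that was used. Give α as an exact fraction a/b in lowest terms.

F_att = 1/4·(g−p) = 1/4·(-9,-9) = (-2.2500,-2.2500)
o1: d²=328 > ρ²=44 → inactive
o2: d²=116 > ρ²=44 → inactive
o3: d²=18 ≤ ρ²=44; F_rep = 27·(-3,-3)/18² = (-0.2500,-0.2500)
F = F_att + ΣF_rep = (-2.5000,-2.5000)
Δp = p'−p = (-0.5000,-0.5000); α = Δx/Fx = (-1/2) / (-5/2) = 1/5
check: Δy/Fy = (-1/2) / (-5/2) = 1/5 ✓

α = 1/5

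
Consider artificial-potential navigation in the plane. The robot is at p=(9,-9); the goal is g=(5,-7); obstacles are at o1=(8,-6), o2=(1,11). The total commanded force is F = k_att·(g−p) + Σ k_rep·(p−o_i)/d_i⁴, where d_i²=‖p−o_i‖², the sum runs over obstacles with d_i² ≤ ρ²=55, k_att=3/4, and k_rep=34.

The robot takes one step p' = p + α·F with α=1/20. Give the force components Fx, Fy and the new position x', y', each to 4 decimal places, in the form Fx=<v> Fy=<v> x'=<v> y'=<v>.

Fx=-2.6600 Fy=0.4800 x'=8.8670 y'=-8.9760

F_att = 3/4·(g−p) = 3/4·(-4,2) = (-3.0000,1.5000)
o1: d²=10 ≤ ρ²=55; F_rep = 34·(1,-3)/10² = (0.3400,-1.0200)
o2: d²=464 > ρ²=55 → inactive
F = F_att + ΣF_rep = (-2.6600,0.4800)
p' = p + 1/20·F = (8.8670,-8.9760)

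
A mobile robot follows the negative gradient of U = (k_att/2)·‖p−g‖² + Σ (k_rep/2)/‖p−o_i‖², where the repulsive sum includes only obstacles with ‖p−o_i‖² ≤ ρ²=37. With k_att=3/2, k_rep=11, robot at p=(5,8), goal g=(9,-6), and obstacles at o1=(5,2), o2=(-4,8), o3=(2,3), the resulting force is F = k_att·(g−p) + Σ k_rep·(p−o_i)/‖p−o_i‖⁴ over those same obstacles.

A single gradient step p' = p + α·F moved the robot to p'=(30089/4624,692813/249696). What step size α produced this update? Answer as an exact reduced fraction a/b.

α = 1/4

F_att = 3/2·(g−p) = 3/2·(4,-14) = (6.0000,-21.0000)
o1: d²=36 ≤ ρ²=37; F_rep = 11·(0,6)/36² = (0.0000,0.0509)
o2: d²=81 > ρ²=37 → inactive
o3: d²=34 ≤ ρ²=37; F_rep = 11·(3,5)/34² = (0.0285,0.0476)
F = F_att + ΣF_rep = (6.0285,-20.9015)
Δp = p'−p = (1.5071,-5.2254); α = Δx/Fx = (6969/4624) / (6969/1156) = 1/4
check: Δy/Fy = (-1304755/249696) / (-1304755/62424) = 1/4 ✓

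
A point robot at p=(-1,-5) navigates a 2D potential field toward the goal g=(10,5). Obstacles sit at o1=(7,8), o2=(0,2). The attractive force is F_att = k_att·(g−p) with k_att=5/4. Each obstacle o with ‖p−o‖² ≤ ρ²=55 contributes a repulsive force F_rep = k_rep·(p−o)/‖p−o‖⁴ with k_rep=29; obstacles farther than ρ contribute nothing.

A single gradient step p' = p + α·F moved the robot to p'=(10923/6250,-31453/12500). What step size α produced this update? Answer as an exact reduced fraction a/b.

α = 1/5

F_att = 5/4·(g−p) = 5/4·(11,10) = (13.7500,12.5000)
o1: d²=233 > ρ²=55 → inactive
o2: d²=50 ≤ ρ²=55; F_rep = 29·(-1,-7)/50² = (-0.0116,-0.0812)
F = F_att + ΣF_rep = (13.7384,12.4188)
Δp = p'−p = (2.7477,2.4838); α = Δx/Fx = (17173/6250) / (17173/1250) = 1/5
check: Δy/Fy = (31047/12500) / (31047/2500) = 1/5 ✓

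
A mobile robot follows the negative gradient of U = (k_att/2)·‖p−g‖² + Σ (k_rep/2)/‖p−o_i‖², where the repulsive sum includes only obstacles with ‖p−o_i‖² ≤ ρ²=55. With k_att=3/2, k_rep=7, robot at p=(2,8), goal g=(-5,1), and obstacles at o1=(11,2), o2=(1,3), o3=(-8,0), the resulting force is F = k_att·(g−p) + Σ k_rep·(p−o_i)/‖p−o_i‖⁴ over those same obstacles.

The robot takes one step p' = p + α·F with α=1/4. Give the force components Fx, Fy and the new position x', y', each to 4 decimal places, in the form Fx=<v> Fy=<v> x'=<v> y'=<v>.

Fx=-10.4896 Fy=-10.4482 x'=-0.6224 y'=5.3879

F_att = 3/2·(g−p) = 3/2·(-7,-7) = (-10.5000,-10.5000)
o1: d²=117 > ρ²=55 → inactive
o2: d²=26 ≤ ρ²=55; F_rep = 7·(1,5)/26² = (0.0104,0.0518)
o3: d²=164 > ρ²=55 → inactive
F = F_att + ΣF_rep = (-10.4896,-10.4482)
p' = p + 1/4·F = (-0.6224,5.3879)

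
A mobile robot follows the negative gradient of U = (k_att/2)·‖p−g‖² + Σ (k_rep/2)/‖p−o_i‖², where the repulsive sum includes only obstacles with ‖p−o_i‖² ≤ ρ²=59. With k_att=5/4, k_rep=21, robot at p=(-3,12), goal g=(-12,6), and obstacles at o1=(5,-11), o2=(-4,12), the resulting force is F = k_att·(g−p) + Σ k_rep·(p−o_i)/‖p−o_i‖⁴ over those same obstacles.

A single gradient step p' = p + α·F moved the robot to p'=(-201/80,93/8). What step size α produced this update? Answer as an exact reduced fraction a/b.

α = 1/20

F_att = 5/4·(g−p) = 5/4·(-9,-6) = (-11.2500,-7.5000)
o1: d²=593 > ρ²=59 → inactive
o2: d²=1 ≤ ρ²=59; F_rep = 21·(1,0)/1² = (21.0000,0.0000)
F = F_att + ΣF_rep = (9.7500,-7.5000)
Δp = p'−p = (0.4875,-0.3750); α = Δx/Fx = (39/80) / (39/4) = 1/20
check: Δy/Fy = (-3/8) / (-15/2) = 1/20 ✓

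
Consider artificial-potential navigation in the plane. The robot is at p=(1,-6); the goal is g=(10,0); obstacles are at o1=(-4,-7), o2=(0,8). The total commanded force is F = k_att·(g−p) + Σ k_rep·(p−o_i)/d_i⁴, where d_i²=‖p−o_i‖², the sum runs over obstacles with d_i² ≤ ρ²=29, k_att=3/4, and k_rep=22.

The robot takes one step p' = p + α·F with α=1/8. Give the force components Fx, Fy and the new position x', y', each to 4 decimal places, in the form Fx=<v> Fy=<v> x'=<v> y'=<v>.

F_att = 3/4·(g−p) = 3/4·(9,6) = (6.7500,4.5000)
o1: d²=26 ≤ ρ²=29; F_rep = 22·(5,1)/26² = (0.1627,0.0325)
o2: d²=197 > ρ²=29 → inactive
F = F_att + ΣF_rep = (6.9127,4.5325)
p' = p + 1/8·F = (1.8641,-5.4334)

Fx=6.9127 Fy=4.5325 x'=1.8641 y'=-5.4334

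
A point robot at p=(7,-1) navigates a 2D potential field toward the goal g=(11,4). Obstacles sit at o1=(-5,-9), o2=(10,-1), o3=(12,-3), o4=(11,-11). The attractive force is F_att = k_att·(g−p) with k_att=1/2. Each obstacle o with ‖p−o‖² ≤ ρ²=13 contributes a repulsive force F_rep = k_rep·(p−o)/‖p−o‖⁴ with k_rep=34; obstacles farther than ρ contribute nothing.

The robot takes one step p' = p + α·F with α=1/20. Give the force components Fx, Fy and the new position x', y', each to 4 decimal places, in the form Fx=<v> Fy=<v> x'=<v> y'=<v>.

F_att = 1/2·(g−p) = 1/2·(4,5) = (2.0000,2.5000)
o1: d²=208 > ρ²=13 → inactive
o2: d²=9 ≤ ρ²=13; F_rep = 34·(-3,0)/9² = (-1.2593,0.0000)
o3: d²=29 > ρ²=13 → inactive
o4: d²=116 > ρ²=13 → inactive
F = F_att + ΣF_rep = (0.7407,2.5000)
p' = p + 1/20·F = (7.0370,-0.8750)

Fx=0.7407 Fy=2.5000 x'=7.0370 y'=-0.8750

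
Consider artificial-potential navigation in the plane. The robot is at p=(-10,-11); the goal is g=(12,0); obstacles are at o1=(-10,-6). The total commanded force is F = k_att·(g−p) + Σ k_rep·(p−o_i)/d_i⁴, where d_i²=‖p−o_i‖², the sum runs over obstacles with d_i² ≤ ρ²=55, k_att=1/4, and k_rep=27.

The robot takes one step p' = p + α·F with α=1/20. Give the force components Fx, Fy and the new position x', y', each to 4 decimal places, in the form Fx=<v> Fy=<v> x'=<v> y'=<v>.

Fx=5.5000 Fy=2.5340 x'=-9.7250 y'=-10.8733

F_att = 1/4·(g−p) = 1/4·(22,11) = (5.5000,2.7500)
o1: d²=25 ≤ ρ²=55; F_rep = 27·(0,-5)/25² = (0.0000,-0.2160)
F = F_att + ΣF_rep = (5.5000,2.5340)
p' = p + 1/20·F = (-9.7250,-10.8733)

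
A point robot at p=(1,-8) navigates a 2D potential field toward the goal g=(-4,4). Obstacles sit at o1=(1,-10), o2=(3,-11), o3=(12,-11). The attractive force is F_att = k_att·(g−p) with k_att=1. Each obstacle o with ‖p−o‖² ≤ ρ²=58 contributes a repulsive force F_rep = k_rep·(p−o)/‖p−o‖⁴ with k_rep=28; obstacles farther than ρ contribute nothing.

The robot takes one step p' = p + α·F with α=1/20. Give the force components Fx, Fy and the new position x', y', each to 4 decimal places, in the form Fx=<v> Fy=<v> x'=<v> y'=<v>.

F_att = 1·(g−p) = 1·(-5,12) = (-5.0000,12.0000)
o1: d²=4 ≤ ρ²=58; F_rep = 28·(0,2)/4² = (0.0000,3.5000)
o2: d²=13 ≤ ρ²=58; F_rep = 28·(-2,3)/13² = (-0.3314,0.4970)
o3: d²=130 > ρ²=58 → inactive
F = F_att + ΣF_rep = (-5.3314,15.9970)
p' = p + 1/20·F = (0.7334,-7.2001)

Fx=-5.3314 Fy=15.9970 x'=0.7334 y'=-7.2001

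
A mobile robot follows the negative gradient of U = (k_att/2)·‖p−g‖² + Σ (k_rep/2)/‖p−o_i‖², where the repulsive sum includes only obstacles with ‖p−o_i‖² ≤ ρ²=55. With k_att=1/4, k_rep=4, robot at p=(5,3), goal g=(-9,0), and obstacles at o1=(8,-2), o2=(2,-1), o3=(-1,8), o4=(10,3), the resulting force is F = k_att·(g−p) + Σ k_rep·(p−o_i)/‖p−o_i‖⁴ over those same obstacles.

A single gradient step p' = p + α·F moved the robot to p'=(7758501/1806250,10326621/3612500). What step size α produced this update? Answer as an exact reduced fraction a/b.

α = 1/5

F_att = 1/4·(g−p) = 1/4·(-14,-3) = (-3.5000,-0.7500)
o1: d²=34 ≤ ρ²=55; F_rep = 4·(-3,5)/34² = (-0.0104,0.0173)
o2: d²=25 ≤ ρ²=55; F_rep = 4·(3,4)/25² = (0.0192,0.0256)
o3: d²=61 > ρ²=55 → inactive
o4: d²=25 ≤ ρ²=55; F_rep = 4·(-5,0)/25² = (-0.0320,0.0000)
F = F_att + ΣF_rep = (-3.5232,-0.7071)
Δp = p'−p = (-0.7046,-0.1414); α = Δx/Fx = (-1272749/1806250) / (-1272749/361250) = 1/5
check: Δy/Fy = (-510879/3612500) / (-510879/722500) = 1/5 ✓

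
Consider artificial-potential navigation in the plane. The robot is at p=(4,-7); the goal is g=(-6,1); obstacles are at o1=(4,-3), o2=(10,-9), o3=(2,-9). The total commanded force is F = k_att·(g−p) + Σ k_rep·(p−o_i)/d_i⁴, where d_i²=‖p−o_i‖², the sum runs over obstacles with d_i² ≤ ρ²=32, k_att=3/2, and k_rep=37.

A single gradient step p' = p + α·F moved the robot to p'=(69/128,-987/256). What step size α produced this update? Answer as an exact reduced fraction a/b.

F_att = 3/2·(g−p) = 3/2·(-10,8) = (-15.0000,12.0000)
o1: d²=16 ≤ ρ²=32; F_rep = 37·(0,-4)/16² = (0.0000,-0.5781)
o2: d²=40 > ρ²=32 → inactive
o3: d²=8 ≤ ρ²=32; F_rep = 37·(2,2)/8² = (1.1562,1.1562)
F = F_att + ΣF_rep = (-13.8438,12.5781)
Δp = p'−p = (-3.4609,3.1445); α = Δx/Fx = (-443/128) / (-443/32) = 1/4
check: Δy/Fy = (805/256) / (805/64) = 1/4 ✓

α = 1/4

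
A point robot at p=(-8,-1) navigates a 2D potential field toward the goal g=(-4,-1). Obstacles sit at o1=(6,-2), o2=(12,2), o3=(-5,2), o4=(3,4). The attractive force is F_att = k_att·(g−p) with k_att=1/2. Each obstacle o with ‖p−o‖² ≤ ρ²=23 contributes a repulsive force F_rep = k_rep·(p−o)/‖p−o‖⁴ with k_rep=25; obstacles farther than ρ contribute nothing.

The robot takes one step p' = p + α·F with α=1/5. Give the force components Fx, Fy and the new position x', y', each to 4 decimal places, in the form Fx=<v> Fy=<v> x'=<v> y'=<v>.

Fx=1.7685 Fy=-0.2315 x'=-7.6463 y'=-1.0463

F_att = 1/2·(g−p) = 1/2·(4,0) = (2.0000,0.0000)
o1: d²=197 > ρ²=23 → inactive
o2: d²=409 > ρ²=23 → inactive
o3: d²=18 ≤ ρ²=23; F_rep = 25·(-3,-3)/18² = (-0.2315,-0.2315)
o4: d²=146 > ρ²=23 → inactive
F = F_att + ΣF_rep = (1.7685,-0.2315)
p' = p + 1/5·F = (-7.6463,-1.0463)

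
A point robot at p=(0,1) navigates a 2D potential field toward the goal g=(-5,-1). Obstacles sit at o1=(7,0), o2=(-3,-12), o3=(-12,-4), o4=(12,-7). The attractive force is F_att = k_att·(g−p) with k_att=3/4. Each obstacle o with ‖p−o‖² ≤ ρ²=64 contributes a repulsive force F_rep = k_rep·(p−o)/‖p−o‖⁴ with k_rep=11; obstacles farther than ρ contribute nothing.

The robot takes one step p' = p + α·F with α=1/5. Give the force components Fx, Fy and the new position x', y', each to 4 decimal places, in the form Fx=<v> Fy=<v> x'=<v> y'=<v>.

F_att = 3/4·(g−p) = 3/4·(-5,-2) = (-3.7500,-1.5000)
o1: d²=50 ≤ ρ²=64; F_rep = 11·(-7,1)/50² = (-0.0308,0.0044)
o2: d²=178 > ρ²=64 → inactive
o3: d²=169 > ρ²=64 → inactive
o4: d²=208 > ρ²=64 → inactive
F = F_att + ΣF_rep = (-3.7808,-1.4956)
p' = p + 1/5·F = (-0.7562,0.7009)

Fx=-3.7808 Fy=-1.4956 x'=-0.7562 y'=0.7009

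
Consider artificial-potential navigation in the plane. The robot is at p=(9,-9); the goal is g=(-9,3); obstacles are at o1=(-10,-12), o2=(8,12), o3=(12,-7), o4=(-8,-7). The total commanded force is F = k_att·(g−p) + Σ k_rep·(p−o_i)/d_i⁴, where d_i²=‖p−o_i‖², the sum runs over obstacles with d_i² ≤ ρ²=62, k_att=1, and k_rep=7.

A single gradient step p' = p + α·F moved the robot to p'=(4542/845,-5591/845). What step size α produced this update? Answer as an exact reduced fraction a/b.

α = 1/5

F_att = 1·(g−p) = 1·(-18,12) = (-18.0000,12.0000)
o1: d²=370 > ρ²=62 → inactive
o2: d²=442 > ρ²=62 → inactive
o3: d²=13 ≤ ρ²=62; F_rep = 7·(-3,-2)/13² = (-0.1243,-0.0828)
o4: d²=293 > ρ²=62 → inactive
F = F_att + ΣF_rep = (-18.1243,11.9172)
Δp = p'−p = (-3.6249,2.3834); α = Δx/Fx = (-3063/845) / (-3063/169) = 1/5
check: Δy/Fy = (2014/845) / (2014/169) = 1/5 ✓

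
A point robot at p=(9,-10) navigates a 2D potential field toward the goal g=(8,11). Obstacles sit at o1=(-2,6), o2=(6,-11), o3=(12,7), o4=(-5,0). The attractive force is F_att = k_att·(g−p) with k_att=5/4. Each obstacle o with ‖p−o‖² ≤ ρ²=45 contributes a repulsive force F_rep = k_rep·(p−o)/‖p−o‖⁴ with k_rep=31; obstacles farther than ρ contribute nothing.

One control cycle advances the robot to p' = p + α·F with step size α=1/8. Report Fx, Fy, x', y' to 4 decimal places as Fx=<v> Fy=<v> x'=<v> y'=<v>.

Fx=-0.3200 Fy=26.5600 x'=8.9600 y'=-6.6800

F_att = 5/4·(g−p) = 5/4·(-1,21) = (-1.2500,26.2500)
o1: d²=377 > ρ²=45 → inactive
o2: d²=10 ≤ ρ²=45; F_rep = 31·(3,1)/10² = (0.9300,0.3100)
o3: d²=298 > ρ²=45 → inactive
o4: d²=296 > ρ²=45 → inactive
F = F_att + ΣF_rep = (-0.3200,26.5600)
p' = p + 1/8·F = (8.9600,-6.6800)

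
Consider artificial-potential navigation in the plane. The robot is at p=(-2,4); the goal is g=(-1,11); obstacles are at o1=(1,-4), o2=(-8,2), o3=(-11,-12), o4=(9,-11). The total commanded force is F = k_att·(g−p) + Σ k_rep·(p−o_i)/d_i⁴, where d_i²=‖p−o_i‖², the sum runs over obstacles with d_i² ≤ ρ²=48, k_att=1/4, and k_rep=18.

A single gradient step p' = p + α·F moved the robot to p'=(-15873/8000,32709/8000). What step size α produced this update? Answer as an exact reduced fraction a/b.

α = 1/20

F_att = 1/4·(g−p) = 1/4·(1,7) = (0.2500,1.7500)
o1: d²=73 > ρ²=48 → inactive
o2: d²=40 ≤ ρ²=48; F_rep = 18·(6,2)/40² = (0.0675,0.0225)
o3: d²=337 > ρ²=48 → inactive
o4: d²=346 > ρ²=48 → inactive
F = F_att + ΣF_rep = (0.3175,1.7725)
Δp = p'−p = (0.0159,0.0886); α = Δx/Fx = (127/8000) / (127/400) = 1/20
check: Δy/Fy = (709/8000) / (709/400) = 1/20 ✓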